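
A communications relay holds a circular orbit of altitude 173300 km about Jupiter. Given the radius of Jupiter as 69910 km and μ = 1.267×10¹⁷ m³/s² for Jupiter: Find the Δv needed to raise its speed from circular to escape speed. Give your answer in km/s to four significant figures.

r = 69910 + 173300 = 243210 km = 2.4321×10⁸ m.
Circular speed v_c = √(μ/r) = 22820 m/s.
Escape speed v_esc = √(2μ/r) = √2 × v_c = 32280 m/s.
Δv = v_esc − v_c = 9454 m/s = 9.454 km/s.

Δv ≈ 9.454 km/s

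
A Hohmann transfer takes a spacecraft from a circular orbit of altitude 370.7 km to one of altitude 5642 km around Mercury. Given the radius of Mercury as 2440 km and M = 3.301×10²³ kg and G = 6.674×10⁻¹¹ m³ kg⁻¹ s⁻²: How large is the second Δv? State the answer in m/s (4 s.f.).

Δv ≈ 465.0 m/s

μ = GM = 6.674×10⁻¹¹ × 3.301×10²³ = 2.203×10¹³ m³/s².
r₁ = 2440 + 370.7 = 2810.7 km = 2.8107×10⁶ m.
r₂ = 2440 + 5642 = 8082.0 km = 8.0820×10⁶ m.
Transfer ellipse a_t = (r₁ + r₂)/2 = 5.446×10⁶ m.
At r₁: circular v_c1 = √(μ/r₁) = 2800 m/s; transfer-periherm v_p = √[μ(2/r₁ − 1/a_t)] = 3410 m/s.
At r₂: circular v_c2 = √(μ/r₂) = 1651 m/s; transfer-apoherm v_a = √[μ(2/r₂ − 1/a_t)] = 1186 m/s.
Δv₂ = v_c2 − v_a = 465.0 m/s.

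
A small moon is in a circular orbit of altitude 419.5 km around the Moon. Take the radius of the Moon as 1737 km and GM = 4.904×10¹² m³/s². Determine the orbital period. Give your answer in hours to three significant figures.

T ≈ 2.50 hours

r = 1737 + 419.5 = 2156.5 km = 2.1565×10⁶ m.
Kepler's third law: T = 2π√(r³/μ) = 2π√((2.156×10⁶)³ / 4.904×10¹²).
r³/μ = 2.045×10⁶ s², so T = 2π × 1.430×10³ = 8.985×10³ s.
Converting: 8.985×10³ s ÷ 3600 = 2.496 hours.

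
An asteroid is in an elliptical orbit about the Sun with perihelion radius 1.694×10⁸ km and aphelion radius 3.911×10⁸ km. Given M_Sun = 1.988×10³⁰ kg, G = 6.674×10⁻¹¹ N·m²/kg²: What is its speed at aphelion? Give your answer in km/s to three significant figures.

μ = GM = 6.674×10⁻¹¹ × 1.988×10³⁰ = 1.327×10²⁰ m³/s².
Semi-major axis a = (r_p + r_a)/2 = 2.8025×10⁸ km = 2.802×10¹¹ m.
Vis-viva: v² = μ(2/r − 1/a) = 1.327×10²⁰ × (5.114×10⁻¹² − 3.568×10⁻¹²) = 2.051×10⁸ m²/s².
v = 14320 m/s = 14.32 km/s.

v ≈ 14.3 km/s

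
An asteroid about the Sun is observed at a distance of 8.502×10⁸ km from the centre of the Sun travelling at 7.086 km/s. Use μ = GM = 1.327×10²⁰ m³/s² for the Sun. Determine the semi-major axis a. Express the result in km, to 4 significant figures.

r = 8.502×10¹¹ m.
Specific orbital energy ε = v²/2 − μ/r = (7086)²/2 − 1.327×10²⁰/8.502×10¹¹ = -1.310×10⁸ J/kg.
Since ε = −μ/(2a), a = −μ/(2ε) = 5.066×10¹¹ m = 5.0658×10⁸ km.

a ≈ 5.066×10⁸ km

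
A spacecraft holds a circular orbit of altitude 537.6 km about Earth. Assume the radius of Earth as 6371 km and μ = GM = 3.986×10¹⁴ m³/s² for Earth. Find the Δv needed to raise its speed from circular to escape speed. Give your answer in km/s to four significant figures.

Δv ≈ 3.146 km/s

r = 6371 + 537.6 = 6908.6 km = 6.9086×10⁶ m.
Circular speed v_c = √(μ/r) = 7596 m/s.
Escape speed v_esc = √(2μ/r) = √2 × v_c = 10740 m/s.
Δv = v_esc − v_c = 3146 m/s = 3.146 km/s.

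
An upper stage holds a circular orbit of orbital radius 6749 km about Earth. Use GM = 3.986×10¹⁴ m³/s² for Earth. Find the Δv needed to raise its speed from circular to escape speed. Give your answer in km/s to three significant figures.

r = 6749 km = 6.749×10⁶ m.
Circular speed v_c = √(μ/r) = 7685 m/s.
Escape speed v_esc = √(2μ/r) = √2 × v_c = 10870 m/s.
Δv = v_esc − v_c = 3183 m/s = 3.183 km/s.

Δv ≈ 3.18 km/s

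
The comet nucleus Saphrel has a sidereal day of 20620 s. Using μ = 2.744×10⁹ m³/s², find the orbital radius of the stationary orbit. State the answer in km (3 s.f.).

r_sync ≈ 309 km

A synchronous orbit has period T, so by Kepler's third law a = (μT²/4π²)^(1/3).
μT²/4π² = 2.744×10⁹ × (2.062×10⁴)² / 39.48 = 2.955×10¹⁶ m³.
a = 3.092×10⁵ m = 309.17 km.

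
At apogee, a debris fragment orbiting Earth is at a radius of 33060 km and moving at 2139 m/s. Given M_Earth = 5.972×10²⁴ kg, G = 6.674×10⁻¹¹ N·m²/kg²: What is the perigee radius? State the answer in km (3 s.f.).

μ = GM = 6.674×10⁻¹¹ × 5.972×10²⁴ = 3.986×10¹⁴ m³/s².
r_a = 3.306×10⁷ m.
Specific energy ε = v²/2 − μ/r = -9.768×10⁶ J/kg, so a = −μ/(2ε) = 2.040×10⁷ m.
The apsides satisfy r_p + r_a = 2a, so the perigee radius is 2a − r_a = 7.742×10⁶ m = 7742.4 km.

perigee radius ≈ 7740 km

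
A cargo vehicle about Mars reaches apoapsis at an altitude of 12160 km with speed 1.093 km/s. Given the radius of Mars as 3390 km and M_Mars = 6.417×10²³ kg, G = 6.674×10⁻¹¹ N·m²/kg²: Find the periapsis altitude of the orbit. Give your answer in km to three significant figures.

μ = GM = 6.674×10⁻¹¹ × 6.417×10²³ = 4.283×10¹³ m³/s².
r_a = 3390 + 12160 = 15550 km = 1.555×10⁷ m.
Specific energy ε = v²/2 − μ/r = -2.157×10⁶ J/kg, so a = −μ/(2ε) = 9.928×10⁶ m.
The apsides satisfy r_p + r_a = 2a, so the periapsis radius is 2a − r_a = 4.307×10⁶ m = 4306.5 km.
Periapsis altitude = 4306.5 − 3390 = 916.51 km.

periapsis altitude ≈ 917 km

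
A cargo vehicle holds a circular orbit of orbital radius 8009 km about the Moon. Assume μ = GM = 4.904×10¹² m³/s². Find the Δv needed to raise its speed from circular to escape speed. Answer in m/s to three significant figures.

r = 8009 km = 8.009×10⁶ m.
Circular speed v_c = √(μ/r) = 782.5 m/s.
Escape speed v_esc = √(2μ/r) = √2 × v_c = 1107 m/s.
Δv = v_esc − v_c = 324.1 m/s.

Δv ≈ 324 m/s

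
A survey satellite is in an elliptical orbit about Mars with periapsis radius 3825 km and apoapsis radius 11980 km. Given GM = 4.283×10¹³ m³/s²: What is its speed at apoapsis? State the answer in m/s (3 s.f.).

Semi-major axis a = (r_p + r_a)/2 = 7902.5 km = 7.902×10⁶ m.
Vis-viva: v² = μ(2/r − 1/a) = 4.283×10¹³ × (1.669×10⁻⁷ − 1.265×10⁻⁷) = 1.730×10⁶ m²/s².
v = 1315 m/s.

v ≈ 1320 m/s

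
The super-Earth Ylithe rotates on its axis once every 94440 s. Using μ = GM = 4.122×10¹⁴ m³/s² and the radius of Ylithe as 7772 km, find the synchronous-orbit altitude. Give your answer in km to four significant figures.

A synchronous orbit has period T, so by Kepler's third law a = (μT²/4π²)^(1/3).
μT²/4π² = 4.122×10¹⁴ × (9.444×10⁴)² / 39.48 = 9.312×10²² m³.
a = 4.533×10⁷ m = 45327 km.
Altitude h = a − R = 45327 − 7772 = 37555 km.

h_sync ≈ 37550 km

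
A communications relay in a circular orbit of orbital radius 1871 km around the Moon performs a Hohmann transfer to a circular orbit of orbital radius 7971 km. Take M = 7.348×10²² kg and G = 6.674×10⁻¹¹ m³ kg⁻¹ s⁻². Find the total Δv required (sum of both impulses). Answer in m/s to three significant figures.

Δv_total ≈ 742 m/s

μ = GM = 6.674×10⁻¹¹ × 7.348×10²² = 4.904×10¹² m³/s².
r₁ = 1871 km = 1.871×10⁶ m.
r₂ = 7971 km = 7.971×10⁶ m.
Transfer ellipse a_t = (r₁ + r₂)/2 = 4.921×10⁶ m.
At r₁: circular v_c1 = √(μ/r₁) = 1619 m/s; transfer-perilune v_p = √[μ(2/r₁ − 1/a_t)] = 2060 m/s.
Δv₁ = v_p − v_c1 = 441.5 m/s.
At r₂: circular v_c2 = √(μ/r₂) = 784.4 m/s; transfer-apolune v_a = √[μ(2/r₂ − 1/a_t)] = 483.7 m/s.
Δv₂ = v_c2 − v_a = 300.7 m/s.
Total Δv = Δv₁ + Δv₂ = 742.2 m/s.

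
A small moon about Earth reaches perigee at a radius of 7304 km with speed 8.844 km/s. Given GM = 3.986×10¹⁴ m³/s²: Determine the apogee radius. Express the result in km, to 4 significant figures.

apogee radius ≈ 18470 km

r_p = 7.304×10⁶ m.
Specific energy ε = v²/2 − μ/r = -1.546×10⁷ J/kg, so a = −μ/(2ε) = 1.289×10⁷ m.
The apsides satisfy r_p + r_a = 2a, so the apogee radius is 2a − r_p = 1.847×10⁷ m = 18471 km.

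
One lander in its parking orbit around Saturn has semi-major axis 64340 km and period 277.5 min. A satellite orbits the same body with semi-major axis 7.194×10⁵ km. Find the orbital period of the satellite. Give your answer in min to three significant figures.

T₂ ≈ 10400 min

Kepler's third law: T² ∝ a³, so T₂ = T₁ (a₂/a₁)^(3/2).
a₂/a₁ = 11.18, (a₂/a₁)^(3/2) = 37.39.
T₂ = 277.5 × 37.39 = 10380 min.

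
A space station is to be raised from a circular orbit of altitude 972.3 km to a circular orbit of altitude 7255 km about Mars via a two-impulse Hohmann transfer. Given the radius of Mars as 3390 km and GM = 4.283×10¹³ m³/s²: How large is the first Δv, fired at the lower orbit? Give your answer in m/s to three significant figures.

Δv ≈ 599 m/s

r₁ = 3390 + 972.3 = 4362.3 km = 4.3623×10⁶ m.
r₂ = 3390 + 7255 = 10645 km = 1.0645×10⁷ m.
Transfer ellipse a_t = (r₁ + r₂)/2 = 7.504×10⁶ m.
At r₁: circular v_c1 = √(μ/r₁) = 3133 m/s; transfer-periapsis v_p = √[μ(2/r₁ − 1/a_t)] = 3732 m/s.
Δv₁ = v_p − v_c1 = 598.7 m/s.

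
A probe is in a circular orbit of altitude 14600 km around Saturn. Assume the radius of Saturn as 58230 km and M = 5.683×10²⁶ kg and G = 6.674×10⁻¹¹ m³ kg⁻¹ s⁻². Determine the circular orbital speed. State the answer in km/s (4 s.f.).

μ = GM = 6.674×10⁻¹¹ × 5.683×10²⁶ = 3.793×10¹⁶ m³/s².
r = 58230 + 14600 = 72830 km = 7.2830×10⁷ m.
For a circular orbit v = √(μ/r) = √(3.793×10¹⁶ / 7.283×10⁷) = √(5.208×10⁸) = 22820 m/s.
That is 22.82 km/s.

v ≈ 22.82 km/s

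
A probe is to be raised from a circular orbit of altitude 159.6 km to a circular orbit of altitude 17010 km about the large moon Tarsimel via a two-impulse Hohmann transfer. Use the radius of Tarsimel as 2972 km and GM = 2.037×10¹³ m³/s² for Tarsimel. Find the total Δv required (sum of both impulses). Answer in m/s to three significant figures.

r₁ = 2972 + 159.6 = 3131.6 km = 3.1316×10⁶ m.
r₂ = 2972 + 17010 = 19982 km = 1.9982×10⁷ m.
Transfer ellipse a_t = (r₁ + r₂)/2 = 1.156×10⁷ m.
At r₁: circular v_c1 = √(μ/r₁) = 2550 m/s; transfer-periapsis v_p = √[μ(2/r₁ − 1/a_t)] = 3354 m/s.
Δv₁ = v_p − v_c1 = 803.2 m/s.
At r₂: circular v_c2 = √(μ/r₂) = 1010 m/s; transfer-apoapsis v_a = √[μ(2/r₂ − 1/a_t)] = 525.6 m/s.
Δv₂ = v_c2 − v_a = 484.1 m/s.
Total Δv = Δv₁ + Δv₂ = 1287 m/s.

Δv_total ≈ 1290 m/s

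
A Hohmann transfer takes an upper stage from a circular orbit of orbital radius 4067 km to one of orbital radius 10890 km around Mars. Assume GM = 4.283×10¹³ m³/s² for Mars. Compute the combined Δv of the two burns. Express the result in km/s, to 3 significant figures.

r₁ = 4067 km = 4.067×10⁶ m.
r₂ = 10890 km = 1.089×10⁷ m.
Transfer ellipse a_t = (r₁ + r₂)/2 = 7.478×10⁶ m.
At r₁: circular v_c1 = √(μ/r₁) = 3245 m/s; transfer-periapsis v_p = √[μ(2/r₁ − 1/a_t)] = 3916 m/s.
Δv₁ = v_p − v_c1 = 670.8 m/s.
At r₂: circular v_c2 = √(μ/r₂) = 1983 m/s; transfer-apoapsis v_a = √[μ(2/r₂ − 1/a_t)] = 1462 m/s.
Δv₂ = v_c2 − v_a = 520.7 m/s.
Total Δv = Δv₁ + Δv₂ = 1192 m/s = 1.192 km/s.

Δv_total ≈ 1.19 km/s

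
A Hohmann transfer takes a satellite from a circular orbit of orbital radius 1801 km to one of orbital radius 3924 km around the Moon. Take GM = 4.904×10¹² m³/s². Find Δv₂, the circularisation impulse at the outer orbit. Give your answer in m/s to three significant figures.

r₁ = 1801 km = 1.801×10⁶ m.
r₂ = 3924 km = 3.924×10⁶ m.
Transfer ellipse a_t = (r₁ + r₂)/2 = 2.862×10⁶ m.
At r₁: circular v_c1 = √(μ/r₁) = 1650 m/s; transfer-perilune v_p = √[μ(2/r₁ − 1/a_t)] = 1932 m/s.
At r₂: circular v_c2 = √(μ/r₂) = 1118 m/s; transfer-apolune v_a = √[μ(2/r₂ − 1/a_t)] = 886.7 m/s.
Δv₂ = v_c2 − v_a = 231.2 m/s.

Δv ≈ 231 m/s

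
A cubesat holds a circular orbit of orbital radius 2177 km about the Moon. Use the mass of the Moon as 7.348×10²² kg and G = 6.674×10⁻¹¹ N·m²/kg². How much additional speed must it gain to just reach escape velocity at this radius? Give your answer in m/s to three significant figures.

Δv ≈ 622 m/s

μ = GM = 6.674×10⁻¹¹ × 7.348×10²² = 4.904×10¹² m³/s².
r = 2177 km = 2.177×10⁶ m.
Circular speed v_c = √(μ/r) = 1501 m/s.
Escape speed v_esc = √(2μ/r) = √2 × v_c = 2123 m/s.
Δv = v_esc − v_c = 621.7 m/s.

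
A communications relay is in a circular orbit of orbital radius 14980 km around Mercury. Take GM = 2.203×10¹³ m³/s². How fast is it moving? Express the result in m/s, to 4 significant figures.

r = 14980 km = 1.498×10⁷ m.
For a circular orbit v = √(μ/r) = √(2.203×10¹³ / 1.498×10⁷) = √(1.471×10⁶) = 1213 m/s.

v ≈ 1213 m/s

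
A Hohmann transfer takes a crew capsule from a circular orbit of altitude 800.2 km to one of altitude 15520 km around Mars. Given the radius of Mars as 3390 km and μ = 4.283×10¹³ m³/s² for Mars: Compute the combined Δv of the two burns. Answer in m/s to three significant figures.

r₁ = 3390 + 800.2 = 4190.2 km = 4.1902×10⁶ m.
r₂ = 3390 + 15520 = 18910 km = 1.8910×10⁷ m.
Transfer ellipse a_t = (r₁ + r₂)/2 = 1.155×10⁷ m.
At r₁: circular v_c1 = √(μ/r₁) = 3197 m/s; transfer-periapsis v_p = √[μ(2/r₁ − 1/a_t)] = 4091 m/s.
Δv₁ = v_p − v_c1 = 893.7 m/s.
At r₂: circular v_c2 = √(μ/r₂) = 1505 m/s; transfer-apoapsis v_a = √[μ(2/r₂ − 1/a_t)] = 906.5 m/s.
Δv₂ = v_c2 − v_a = 598.5 m/s.
Total Δv = Δv₁ + Δv₂ = 1492 m/s.

Δv_total ≈ 1490 m/s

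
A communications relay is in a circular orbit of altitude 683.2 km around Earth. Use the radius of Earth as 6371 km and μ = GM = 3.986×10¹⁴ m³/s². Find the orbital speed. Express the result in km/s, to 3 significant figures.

r = 6371 + 683.2 = 7054.2 km = 7.0542×10⁶ m.
For a circular orbit v = √(μ/r) = √(3.986×10¹⁴ / 7.054×10⁶) = √(5.651×10⁷) = 7517 m/s.
That is 7.517 km/s.

v ≈ 7.52 km/s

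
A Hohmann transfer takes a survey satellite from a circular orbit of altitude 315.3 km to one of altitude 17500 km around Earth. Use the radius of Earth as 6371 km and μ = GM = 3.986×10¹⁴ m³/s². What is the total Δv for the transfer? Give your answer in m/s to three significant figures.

r₁ = 6371 + 315.3 = 6686.3 km = 6.6863×10⁶ m.
r₂ = 6371 + 17500 = 23871 km = 2.3871×10⁷ m.
Transfer ellipse a_t = (r₁ + r₂)/2 = 1.528×10⁷ m.
At r₁: circular v_c1 = √(μ/r₁) = 7721 m/s; transfer-perigee v_p = √[μ(2/r₁ − 1/a_t)] = 9651 m/s.
Δv₁ = v_p − v_c1 = 1930 m/s.
At r₂: circular v_c2 = √(μ/r₂) = 4086 m/s; transfer-apogee v_a = √[μ(2/r₂ − 1/a_t)] = 2703 m/s.
Δv₂ = v_c2 − v_a = 1383 m/s.
Total Δv = Δv₁ + Δv₂ = 3313 m/s.

Δv_total ≈ 3310 m/s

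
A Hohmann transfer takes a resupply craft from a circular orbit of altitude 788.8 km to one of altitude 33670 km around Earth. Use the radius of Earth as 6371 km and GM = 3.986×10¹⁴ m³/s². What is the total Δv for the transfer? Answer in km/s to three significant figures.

Δv_total ≈ 3.67 km/s

r₁ = 6371 + 788.8 = 7159.8 km = 7.1598×10⁶ m.
r₂ = 6371 + 33670 = 40041 km = 4.0041×10⁷ m.
Transfer ellipse a_t = (r₁ + r₂)/2 = 2.360×10⁷ m.
At r₁: circular v_c1 = √(μ/r₁) = 7461 m/s; transfer-perigee v_p = √[μ(2/r₁ − 1/a_t)] = 9719 m/s.
Δv₁ = v_p − v_c1 = 2257 m/s.
At r₂: circular v_c2 = √(μ/r₂) = 3155 m/s; transfer-apogee v_a = √[μ(2/r₂ − 1/a_t)] = 1738 m/s.
Δv₂ = v_c2 − v_a = 1417 m/s.
Total Δv = Δv₁ + Δv₂ = 3675 m/s = 3.675 km/s.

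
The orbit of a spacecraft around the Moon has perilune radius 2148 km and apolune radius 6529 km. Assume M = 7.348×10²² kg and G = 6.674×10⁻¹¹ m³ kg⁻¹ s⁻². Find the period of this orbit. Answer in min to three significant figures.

μ = GM = 6.674×10⁻¹¹ × 7.348×10²² = 4.904×10¹² m³/s².
Semi-major axis a = (r_p + r_a)/2 = (2148.0 + 6529.0)/2 = 4338.5 km = 4.338×10⁶ m.
By Kepler's third law T = 2π√(a³/μ) = 2π × 4.081×10³ = 2.564×10⁴ s.
= 427.3 min.

T ≈ 427 min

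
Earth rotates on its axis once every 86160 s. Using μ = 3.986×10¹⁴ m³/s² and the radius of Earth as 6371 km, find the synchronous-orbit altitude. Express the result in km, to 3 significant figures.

h_sync ≈ 35800 km

A synchronous orbit has period T, so by Kepler's third law a = (μT²/4π²)^(1/3).
μT²/4π² = 3.986×10¹⁴ × (8.616×10⁴)² / 39.48 = 7.495×10²² m³.
a = 4.216×10⁷ m = 42163 km.
Altitude h = a − R = 42163 − 6371 = 35792 km.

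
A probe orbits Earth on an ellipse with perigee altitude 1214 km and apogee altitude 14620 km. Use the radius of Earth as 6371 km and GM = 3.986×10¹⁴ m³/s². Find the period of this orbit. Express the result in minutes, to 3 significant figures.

T ≈ 283 minutes

r_p = 6371 + 1214 = 7585.0 km = 7.5850×10⁶ m.
r_a = 6371 + 14620 = 20991 km = 2.0991×10⁷ m.
Semi-major axis a = (r_p + r_a)/2 = (7585.0 + 20991)/2 = 14288 km = 1.429×10⁷ m.
By Kepler's third law T = 2π√(a³/μ) = 2π × 2.705×10³ = 1.700×10⁴ s.
= 283.3 minutes.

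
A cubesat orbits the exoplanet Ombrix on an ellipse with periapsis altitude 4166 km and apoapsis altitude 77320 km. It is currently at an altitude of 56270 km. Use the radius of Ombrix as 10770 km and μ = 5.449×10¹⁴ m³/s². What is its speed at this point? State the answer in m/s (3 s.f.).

v ≈ 2380 m/s

r_p = 10770 + 4166 = 14936 km = 1.4936×10⁷ m.
r_a = 10770 + 77320 = 88090 km = 8.8090×10⁷ m.
r = 10770 + 56270 = 67040 km = 6.704×10⁷ m.
Semi-major axis a = (r_p + r_a)/2 = 51513 km = 5.151×10⁷ m.
Vis-viva: v² = μ(2/r − 1/a) = 5.449×10¹⁴ × (2.983×10⁻⁸ − 1.941×10⁻⁸) = 5.678×10⁶ m²/s².
v = 2383 m/s.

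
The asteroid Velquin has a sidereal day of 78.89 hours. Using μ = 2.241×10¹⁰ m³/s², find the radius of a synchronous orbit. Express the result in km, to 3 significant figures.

r_sync ≈ 3580 km

T = 78.89 hours = 2.840×10⁵ s.
A synchronous orbit has period T, so by Kepler's third law a = (μT²/4π²)^(1/3).
μT²/4π² = 2.241×10¹⁰ × (2.840×10⁵)² / 39.48 = 4.579×10¹⁹ m³.
a = 3.577×10⁶ m = 3577.5 km.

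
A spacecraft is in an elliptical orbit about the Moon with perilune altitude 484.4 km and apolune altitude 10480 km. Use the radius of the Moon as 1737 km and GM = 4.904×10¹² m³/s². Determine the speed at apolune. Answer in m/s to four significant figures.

r_p = 1737 + 484.4 = 2221.4 km = 2.2214×10⁶ m.
r_a = 1737 + 10480 = 12217 km = 1.2217×10⁷ m.
Semi-major axis a = (r_p + r_a)/2 = 7219.2 km = 7.219×10⁶ m.
Vis-viva: v² = μ(2/r − 1/a) = 4.904×10¹² × (1.637×10⁻⁷ − 1.385×10⁻⁷) = 1.235×10⁵ m²/s².
v = 351.4 m/s.

v ≈ 351.4 m/s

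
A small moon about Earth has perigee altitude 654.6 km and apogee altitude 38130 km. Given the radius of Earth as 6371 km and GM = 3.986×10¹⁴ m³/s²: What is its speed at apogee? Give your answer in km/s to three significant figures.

r_p = 6371 + 654.6 = 7025.6 km = 7.0256×10⁶ m.
r_a = 6371 + 38130 = 44501 km = 4.4501×10⁷ m.
Semi-major axis a = (r_p + r_a)/2 = 25763 km = 2.576×10⁷ m.
Vis-viva: v² = μ(2/r − 1/a) = 3.986×10¹⁴ × (4.494×10⁻⁸ − 3.881×10⁻⁸) = 2.443×10⁶ m²/s².
v = 1563 m/s = 1.563 km/s.

v ≈ 1.56 km/s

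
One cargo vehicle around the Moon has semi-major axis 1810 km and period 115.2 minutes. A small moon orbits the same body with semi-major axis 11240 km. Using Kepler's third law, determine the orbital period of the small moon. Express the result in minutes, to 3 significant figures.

Kepler's third law: T² ∝ a³, so T₂ = T₁ (a₂/a₁)^(3/2).
a₂/a₁ = 6.210, (a₂/a₁)^(3/2) = 15.48.
T₂ = 115.2 × 15.48 = 1783 minutes.

T₂ ≈ 1780 minutes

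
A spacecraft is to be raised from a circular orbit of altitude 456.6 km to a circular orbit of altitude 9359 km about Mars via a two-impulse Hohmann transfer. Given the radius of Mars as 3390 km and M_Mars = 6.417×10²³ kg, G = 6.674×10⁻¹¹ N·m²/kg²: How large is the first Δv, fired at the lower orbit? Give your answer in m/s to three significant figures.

Δv ≈ 799 m/s

μ = GM = 6.674×10⁻¹¹ × 6.417×10²³ = 4.283×10¹³ m³/s².
r₁ = 3390 + 456.6 = 3846.6 km = 3.8466×10⁶ m.
r₂ = 3390 + 9359 = 12749 km = 1.2749×10⁷ m.
Transfer ellipse a_t = (r₁ + r₂)/2 = 8.298×10⁶ m.
At r₁: circular v_c1 = √(μ/r₁) = 3337 m/s; transfer-periapsis v_p = √[μ(2/r₁ − 1/a_t)] = 4136 m/s.
Δv₁ = v_p − v_c1 = 799.2 m/s.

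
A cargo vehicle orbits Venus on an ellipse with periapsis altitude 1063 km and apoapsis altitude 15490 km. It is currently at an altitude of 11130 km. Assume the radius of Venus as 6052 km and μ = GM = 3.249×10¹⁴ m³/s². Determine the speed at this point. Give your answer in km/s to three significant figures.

r_p = 6052 + 1063 = 7115.0 km = 7.1150×10⁶ m.
r_a = 6052 + 15490 = 21542 km = 2.1542×10⁷ m.
r = 6052 + 11130 = 17182 km = 1.718×10⁷ m.
Semi-major axis a = (r_p + r_a)/2 = 14328 km = 1.433×10⁷ m.
Vis-viva: v² = μ(2/r − 1/a) = 3.249×10¹⁴ × (1.164×10⁻⁷ − 6.979×10⁻⁸) = 1.514×10⁷ m²/s².
v = 3891 m/s = 3.891 km/s.

v ≈ 3.89 km/s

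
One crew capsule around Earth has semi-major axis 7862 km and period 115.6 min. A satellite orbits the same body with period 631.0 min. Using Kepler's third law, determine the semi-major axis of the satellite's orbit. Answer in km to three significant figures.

Kepler's third law: a³ ∝ T², so a₂ = a₁ (T₂/T₁)^(2/3).
T₂/T₁ = 5.458, (T₂/T₁)^(2/3) = 3.100.
a₂ = 7862 × 3.100 = 24370 km.

a₂ ≈ 24400 km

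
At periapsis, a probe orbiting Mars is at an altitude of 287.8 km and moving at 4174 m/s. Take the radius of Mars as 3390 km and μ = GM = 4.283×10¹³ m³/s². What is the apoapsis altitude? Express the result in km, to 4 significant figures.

apoapsis altitude ≈ 7528 km

r_p = 3390 + 287.8 = 3677.8 km = 3.678×10⁶ m.
Specific energy ε = v²/2 − μ/r = -2.934×10⁶ J/kg, so a = −μ/(2ε) = 7.298×10⁶ m.
The apsides satisfy r_p + r_a = 2a, so the apoapsis radius is 2a − r_p = 1.092×10⁷ m = 10918 km.
Apoapsis altitude = 10918 − 3390 = 7528.0 km.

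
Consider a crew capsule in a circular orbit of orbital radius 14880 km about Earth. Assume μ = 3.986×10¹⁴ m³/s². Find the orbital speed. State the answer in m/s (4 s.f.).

r = 14880 km = 1.488×10⁷ m.
For a circular orbit v = √(μ/r) = √(3.986×10¹⁴ / 1.488×10⁷) = √(2.679×10⁷) = 5176 m/s.

v ≈ 5176 m/s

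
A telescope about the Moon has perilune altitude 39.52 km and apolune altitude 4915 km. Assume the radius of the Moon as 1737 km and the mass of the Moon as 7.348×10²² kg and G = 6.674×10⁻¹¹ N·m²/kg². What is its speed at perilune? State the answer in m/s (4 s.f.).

μ = GM = 6.674×10⁻¹¹ × 7.348×10²² = 4.904×10¹² m³/s².
r_p = 1737 + 39.52 = 1776.5 km = 1.7765×10⁶ m.
r_a = 1737 + 4915 = 6652.0 km = 6.6520×10⁶ m.
Semi-major axis a = (r_p + r_a)/2 = 4214.3 km = 4.214×10⁶ m.
Vis-viva: v² = μ(2/r − 1/a) = 4.904×10¹² × (1.126×10⁻⁶ − 2.373×10⁻⁷) = 4.357×10⁶ m²/s².
v = 2087 m/s.

v ≈ 2087 m/s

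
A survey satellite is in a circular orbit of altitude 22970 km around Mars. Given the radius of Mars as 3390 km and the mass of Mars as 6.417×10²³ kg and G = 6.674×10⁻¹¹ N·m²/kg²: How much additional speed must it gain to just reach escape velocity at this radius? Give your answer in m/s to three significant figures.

μ = GM = 6.674×10⁻¹¹ × 6.417×10²³ = 4.283×10¹³ m³/s².
r = 3390 + 22970 = 26360 km = 2.6360×10⁷ m.
Circular speed v_c = √(μ/r) = 1275 m/s.
Escape speed v_esc = √(2μ/r) = √2 × v_c = 1803 m/s.
Δv = v_esc − v_c = 528.0 m/s.

Δv ≈ 528 m/s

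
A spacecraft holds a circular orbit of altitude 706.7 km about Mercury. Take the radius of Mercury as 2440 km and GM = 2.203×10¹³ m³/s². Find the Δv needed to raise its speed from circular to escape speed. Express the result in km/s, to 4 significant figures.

Δv ≈ 1.096 km/s

r = 2440 + 706.7 = 3146.7 km = 3.1467×10⁶ m.
Circular speed v_c = √(μ/r) = 2646 m/s.
Escape speed v_esc = √(2μ/r) = √2 × v_c = 3742 m/s.
Δv = v_esc − v_c = 1096 m/s = 1.096 km/s.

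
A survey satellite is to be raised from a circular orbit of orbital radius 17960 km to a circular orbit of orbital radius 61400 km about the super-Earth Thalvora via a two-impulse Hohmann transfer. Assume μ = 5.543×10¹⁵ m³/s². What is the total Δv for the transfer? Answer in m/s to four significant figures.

Δv_total ≈ 7395 m/s

r₁ = 17960 km = 1.796×10⁷ m.
r₂ = 61400 km = 6.140×10⁷ m.
Transfer ellipse a_t = (r₁ + r₂)/2 = 3.968×10⁷ m.
At r₁: circular v_c1 = √(μ/r₁) = 17570 m/s; transfer-periapsis v_p = √[μ(2/r₁ − 1/a_t)] = 21850 m/s.
Δv₁ = v_p − v_c1 = 4285 m/s.
At r₂: circular v_c2 = √(μ/r₂) = 9501 m/s; transfer-apoapsis v_a = √[μ(2/r₂ − 1/a_t)] = 6392 m/s.
Δv₂ = v_c2 − v_a = 3109 m/s.
Total Δv = Δv₁ + Δv₂ = 7395 m/s.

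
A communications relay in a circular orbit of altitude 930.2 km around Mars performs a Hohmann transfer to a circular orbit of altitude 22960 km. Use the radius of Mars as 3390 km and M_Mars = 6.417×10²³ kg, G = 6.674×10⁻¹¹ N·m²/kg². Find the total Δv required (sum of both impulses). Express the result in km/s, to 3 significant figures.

Δv_total ≈ 1.58 km/s

μ = GM = 6.674×10⁻¹¹ × 6.417×10²³ = 4.283×10¹³ m³/s².
r₁ = 3390 + 930.2 = 4320.2 km = 4.3202×10⁶ m.
r₂ = 3390 + 22960 = 26350 km = 2.6350×10⁷ m.
Transfer ellipse a_t = (r₁ + r₂)/2 = 1.534×10⁷ m.
At r₁: circular v_c1 = √(μ/r₁) = 3149 m/s; transfer-periapsis v_p = √[μ(2/r₁ − 1/a_t)] = 4127 m/s.
Δv₁ = v_p − v_c1 = 978.7 m/s.
At r₂: circular v_c2 = √(μ/r₂) = 1275 m/s; transfer-apoapsis v_a = √[μ(2/r₂ − 1/a_t)] = 676.7 m/s.
Δv₂ = v_c2 − v_a = 598.2 m/s.
Total Δv = Δv₁ + Δv₂ = 1577 m/s = 1.577 km/s.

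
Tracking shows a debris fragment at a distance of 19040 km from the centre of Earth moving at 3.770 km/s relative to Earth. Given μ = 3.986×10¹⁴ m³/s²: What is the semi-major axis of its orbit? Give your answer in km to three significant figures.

a ≈ 14400 km

r = 1.904×10⁷ m.
Specific orbital energy ε = v²/2 − μ/r = (3770)²/2 − 3.986×10¹⁴/1.904×10⁷ = -1.383×10⁷ J/kg.
Since ε = −μ/(2a), a = −μ/(2ε) = 1.441×10⁷ m = 14412 km.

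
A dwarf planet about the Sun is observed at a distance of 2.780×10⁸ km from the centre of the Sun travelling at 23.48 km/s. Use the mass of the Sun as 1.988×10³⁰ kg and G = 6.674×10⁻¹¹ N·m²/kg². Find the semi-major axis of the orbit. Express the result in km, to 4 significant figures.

a ≈ 3.291×10⁸ km

μ = GM = 6.674×10⁻¹¹ × 1.988×10³⁰ = 1.327×10²⁰ m³/s².
r = 2.780×10¹¹ m.
Specific orbital energy ε = v²/2 − μ/r = (23480)²/2 − 1.327×10²⁰/2.780×10¹¹ = -2.016×10⁸ J/kg.
Since ε = −μ/(2a), a = −μ/(2ε) = 3.291×10¹¹ m = 3.2905×10⁸ km.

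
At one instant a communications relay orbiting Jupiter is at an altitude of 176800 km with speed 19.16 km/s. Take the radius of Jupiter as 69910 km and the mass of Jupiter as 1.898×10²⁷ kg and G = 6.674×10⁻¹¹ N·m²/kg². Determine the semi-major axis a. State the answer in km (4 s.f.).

a ≈ 1.920×10⁵ km

μ = GM = 6.674×10⁻¹¹ × 1.898×10²⁷ = 1.267×10¹⁷ m³/s².
r = 69910 + 176800 = 2.4671×10⁵ km = 2.467×10⁸ m.
Vis-viva rearranged: 1/a = 2/r − v²/μ = 8.107×10⁻⁹ − 2.898×10⁻⁹ = 5.209×10⁻⁹ m⁻¹.
a = 1.920×10⁸ m = 1.9199×10⁵ km.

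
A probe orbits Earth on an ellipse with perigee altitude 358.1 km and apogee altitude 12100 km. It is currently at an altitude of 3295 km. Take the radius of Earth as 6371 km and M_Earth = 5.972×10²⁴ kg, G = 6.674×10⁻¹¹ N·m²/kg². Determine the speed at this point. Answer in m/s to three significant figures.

v ≈ 7130 m/s

μ = GM = 6.674×10⁻¹¹ × 5.972×10²⁴ = 3.986×10¹⁴ m³/s².
r_p = 6371 + 358.1 = 6729.1 km = 6.7291×10⁶ m.
r_a = 6371 + 12100 = 18471 km = 1.8471×10⁷ m.
r = 6371 + 3295 = 9666.0 km = 9.666×10⁶ m.
Semi-major axis a = (r_p + r_a)/2 = 12600 km = 1.260×10⁷ m.
Vis-viva: v² = μ(2/r − 1/a) = 3.986×10¹⁴ × (2.069×10⁻⁷ − 7.936×10⁻⁸) = 5.084×10⁷ m²/s².
v = 7130 m/s.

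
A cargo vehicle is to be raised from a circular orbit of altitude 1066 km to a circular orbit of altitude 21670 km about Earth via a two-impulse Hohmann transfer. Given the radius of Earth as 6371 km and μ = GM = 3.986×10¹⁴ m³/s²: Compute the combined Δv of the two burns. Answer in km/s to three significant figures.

r₁ = 6371 + 1066 = 7437.0 km = 7.4370×10⁶ m.
r₂ = 6371 + 21670 = 28041 km = 2.8041×10⁷ m.
Transfer ellipse a_t = (r₁ + r₂)/2 = 1.774×10⁷ m.
At r₁: circular v_c1 = √(μ/r₁) = 7321 m/s; transfer-perigee v_p = √[μ(2/r₁ − 1/a_t)] = 9205 m/s.
Δv₁ = v_p − v_c1 = 1884 m/s.
At r₂: circular v_c2 = √(μ/r₂) = 3770 m/s; transfer-apogee v_a = √[μ(2/r₂ − 1/a_t)] = 2441 m/s.
Δv₂ = v_c2 − v_a = 1329 m/s.
Total Δv = Δv₁ + Δv₂ = 3213 m/s = 3.213 km/s.

Δv_total ≈ 3.21 km/s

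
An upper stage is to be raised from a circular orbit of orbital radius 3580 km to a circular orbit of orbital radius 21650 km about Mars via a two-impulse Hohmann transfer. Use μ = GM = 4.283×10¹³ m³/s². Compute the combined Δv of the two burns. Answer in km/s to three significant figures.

Δv_total ≈ 1.73 km/s

r₁ = 3580 km = 3.580×10⁶ m.
r₂ = 21650 km = 2.165×10⁷ m.
Transfer ellipse a_t = (r₁ + r₂)/2 = 1.262×10⁷ m.
At r₁: circular v_c1 = √(μ/r₁) = 3459 m/s; transfer-periapsis v_p = √[μ(2/r₁ − 1/a_t)] = 4531 m/s.
Δv₁ = v_p − v_c1 = 1072 m/s.
At r₂: circular v_c2 = √(μ/r₂) = 1407 m/s; transfer-apoapsis v_a = √[μ(2/r₂ − 1/a_t)] = 749.3 m/s.
Δv₂ = v_c2 − v_a = 657.2 m/s.
Total Δv = Δv₁ + Δv₂ = 1730 m/s = 1.730 km/s.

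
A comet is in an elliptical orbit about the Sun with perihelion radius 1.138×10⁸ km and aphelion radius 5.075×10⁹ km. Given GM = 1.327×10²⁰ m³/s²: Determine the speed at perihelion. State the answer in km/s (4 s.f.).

v ≈ 47.76 km/s

Semi-major axis a = (r_p + r_a)/2 = 2.5944×10⁹ km = 2.594×10¹² m.
Vis-viva: v² = μ(2/r − 1/a) = 1.327×10²⁰ × (1.757×10⁻¹¹ − 3.854×10⁻¹³) = 2.281×10⁹ m²/s².
v = 47760 m/s = 47.76 km/s.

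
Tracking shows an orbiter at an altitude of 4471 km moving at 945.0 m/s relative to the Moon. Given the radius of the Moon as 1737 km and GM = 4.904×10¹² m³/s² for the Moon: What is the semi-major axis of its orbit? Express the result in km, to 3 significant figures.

r = 1737 + 4471 = 6208.0 km = 6.208×10⁶ m.
Vis-viva rearranged: 1/a = 2/r − v²/μ = 3.222×10⁻⁷ − 1.821×10⁻⁷ = 1.401×10⁻⁷ m⁻¹.
a = 7.140×10⁶ m = 7139.6 km.

a ≈ 7140 km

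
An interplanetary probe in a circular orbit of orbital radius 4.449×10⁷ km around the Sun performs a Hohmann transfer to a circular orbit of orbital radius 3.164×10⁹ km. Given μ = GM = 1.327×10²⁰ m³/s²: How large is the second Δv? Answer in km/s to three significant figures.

Δv ≈ 5.40 km/s

r₁ = 4.449×10⁷ km = 4.449×10¹⁰ m.
r₂ = 3.164×10⁹ km = 3.164×10¹² m.
Transfer ellipse a_t = (r₁ + r₂)/2 = 1.604×10¹² m.
At r₁: circular v_c1 = √(μ/r₁) = 54610 m/s; transfer-perihelion v_p = √[μ(2/r₁ − 1/a_t)] = 76700 m/s.
At r₂: circular v_c2 = √(μ/r₂) = 6476 m/s; transfer-aphelion v_a = √[μ(2/r₂ − 1/a_t)] = 1078 m/s.
Δv₂ = v_c2 − v_a = 5398 m/s.
= 5.398 km/s.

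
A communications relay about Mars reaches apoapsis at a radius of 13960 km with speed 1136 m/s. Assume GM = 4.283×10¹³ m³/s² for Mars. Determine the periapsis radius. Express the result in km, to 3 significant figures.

r_a = 1.396×10⁷ m.
Specific energy ε = v²/2 − μ/r = -2.423×10⁶ J/kg, so a = −μ/(2ε) = 8.839×10⁶ m.
The apsides satisfy r_p + r_a = 2a, so the periapsis radius is 2a − r_a = 3.718×10⁶ m = 3717.9 km.

periapsis radius ≈ 3720 km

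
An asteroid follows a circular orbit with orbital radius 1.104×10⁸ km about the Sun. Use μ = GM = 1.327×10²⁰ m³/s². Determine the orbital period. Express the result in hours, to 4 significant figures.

r = 1.104×10⁸ km = 1.104×10¹¹ m.
Kepler's third law: T = 2π√(r³/μ) = 2π√((1.104×10¹¹)³ / 1.327×10²⁰).
r³/μ = 1.014×10¹³ s², so T = 2π × 3.184×10⁶ = 2.001×10⁷ s.
Converting: 2.001×10⁷ s ÷ 3600 = 5558 hours.

T ≈ 5558 hours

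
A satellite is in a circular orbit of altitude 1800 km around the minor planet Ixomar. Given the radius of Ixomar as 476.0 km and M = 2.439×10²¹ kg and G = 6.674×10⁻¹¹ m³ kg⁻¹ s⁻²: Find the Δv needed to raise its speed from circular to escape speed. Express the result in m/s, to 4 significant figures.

Δv ≈ 110.8 m/s

μ = GM = 6.674×10⁻¹¹ × 2.439×10²¹ = 1.628×10¹¹ m³/s².
r = 476.0 + 1800 = 2276.0 km = 2.2760×10⁶ m.
Circular speed v_c = √(μ/r) = 267.4 m/s.
Escape speed v_esc = √(2μ/r) = √2 × v_c = 378.2 m/s.
Δv = v_esc − v_c = 110.8 m/s.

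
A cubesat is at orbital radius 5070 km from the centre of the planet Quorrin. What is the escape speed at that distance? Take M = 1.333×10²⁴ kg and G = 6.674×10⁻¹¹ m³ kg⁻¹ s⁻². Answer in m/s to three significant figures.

μ = GM = 6.674×10⁻¹¹ × 1.333×10²⁴ = 8.896×10¹³ m³/s².
r = 5070 km = 5.070×10⁶ m.
Escape speed v_esc = √(2μ/r) = √(2 × 8.896×10¹³ / 5.070×10⁶) = √(3.509×10⁷) = 5924 m/s.

v_esc ≈ 5920 m/s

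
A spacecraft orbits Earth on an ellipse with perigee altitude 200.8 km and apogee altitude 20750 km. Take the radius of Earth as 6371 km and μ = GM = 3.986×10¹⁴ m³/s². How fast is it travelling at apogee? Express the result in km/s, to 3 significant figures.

v ≈ 2.39 km/s

r_p = 6371 + 200.8 = 6571.8 km = 6.5718×10⁶ m.
r_a = 6371 + 20750 = 27121 km = 2.7121×10⁷ m.
Semi-major axis a = (r_p + r_a)/2 = 16846 km = 1.685×10⁷ m.
Vis-viva: v² = μ(2/r − 1/a) = 3.986×10¹⁴ × (7.374×10⁻⁸ − 5.936×10⁻⁸) = 5.733×10⁶ m²/s².
v = 2394 m/s = 2.394 km/s.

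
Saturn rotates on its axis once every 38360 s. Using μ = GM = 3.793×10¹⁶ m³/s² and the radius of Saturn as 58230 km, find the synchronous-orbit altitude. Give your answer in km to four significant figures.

A synchronous orbit has period T, so by Kepler's third law a = (μT²/4π²)^(1/3).
μT²/4π² = 3.793×10¹⁶ × (3.836×10⁴)² / 39.48 = 1.414×10²⁴ m³.
a = 1.122×10⁸ m = 1.1223×10⁵ km.
Altitude h = a − R = 1.1223×10⁵ − 58230 = 54005 km.

h_sync ≈ 54000 km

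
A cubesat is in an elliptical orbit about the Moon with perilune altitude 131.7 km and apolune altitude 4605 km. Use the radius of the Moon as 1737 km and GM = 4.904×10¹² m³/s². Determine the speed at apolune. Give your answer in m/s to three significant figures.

r_p = 1737 + 131.7 = 1868.7 km = 1.8687×10⁶ m.
r_a = 1737 + 4605 = 6342.0 km = 6.3420×10⁶ m.
Semi-major axis a = (r_p + r_a)/2 = 4105.4 km = 4.105×10⁶ m.
Vis-viva: v² = μ(2/r − 1/a) = 4.904×10¹² × (3.154×10⁻⁷ − 2.436×10⁻⁷) = 3.520×10⁵ m²/s².
v = 593.3 m/s.

v ≈ 593 m/s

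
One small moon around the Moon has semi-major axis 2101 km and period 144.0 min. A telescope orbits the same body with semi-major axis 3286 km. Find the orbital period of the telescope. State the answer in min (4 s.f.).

T₂ ≈ 281.7 min

Kepler's third law: T² ∝ a³, so T₂ = T₁ (a₂/a₁)^(3/2).
a₂/a₁ = 1.564, (a₂/a₁)^(3/2) = 1.956.
T₂ = 144.0 × 1.956 = 281.7 min.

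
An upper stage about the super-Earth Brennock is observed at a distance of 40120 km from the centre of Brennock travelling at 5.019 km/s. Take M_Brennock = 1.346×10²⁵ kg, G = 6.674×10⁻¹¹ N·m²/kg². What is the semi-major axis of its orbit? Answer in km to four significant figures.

μ = GM = 6.674×10⁻¹¹ × 1.346×10²⁵ = 8.983×10¹⁴ m³/s².
r = 4.012×10⁷ m.
Vis-viva rearranged: 1/a = 2/r − v²/μ = 4.985×10⁻⁸ − 2.804×10⁻⁸ = 2.181×10⁻⁸ m⁻¹.
a = 4.585×10⁷ m = 45853 km.

a ≈ 45850 km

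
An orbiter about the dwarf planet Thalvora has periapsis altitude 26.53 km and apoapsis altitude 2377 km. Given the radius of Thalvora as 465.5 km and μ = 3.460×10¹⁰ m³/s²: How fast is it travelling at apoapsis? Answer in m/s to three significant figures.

r_p = 465.5 + 26.53 = 492.03 km = 4.9203×10⁵ m.
r_a = 465.5 + 2377 = 2842.5 km = 2.8425×10⁶ m.
Semi-major axis a = (r_p + r_a)/2 = 1667.3 km = 1.667×10⁶ m.
Vis-viva: v² = μ(2/r − 1/a) = 3.460×10¹⁰ × (7.036×10⁻⁷ − 5.998×10⁻⁷) = 3.592×10³ m²/s².
v = 59.94 m/s.

v ≈ 59.9 m/s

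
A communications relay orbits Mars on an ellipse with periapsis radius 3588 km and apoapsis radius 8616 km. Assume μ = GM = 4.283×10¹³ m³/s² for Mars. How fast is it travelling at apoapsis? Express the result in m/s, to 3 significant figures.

Semi-major axis a = (r_p + r_a)/2 = 6102.0 km = 6.102×10⁶ m.
Vis-viva: v² = μ(2/r − 1/a) = 4.283×10¹³ × (2.321×10⁻⁷ − 1.639×10⁻⁷) = 2.923×10⁶ m²/s².
v = 1710 m/s.

v ≈ 1710 m/s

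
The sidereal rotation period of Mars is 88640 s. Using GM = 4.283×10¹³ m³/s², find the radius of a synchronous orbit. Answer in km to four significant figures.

r_sync ≈ 20430 km

A synchronous orbit has period T, so by Kepler's third law a = (μT²/4π²)^(1/3).
μT²/4π² = 4.283×10¹³ × (8.864×10⁴)² / 39.48 = 8.524×10²¹ m³.
a = 2.043×10⁷ m = 20428 km.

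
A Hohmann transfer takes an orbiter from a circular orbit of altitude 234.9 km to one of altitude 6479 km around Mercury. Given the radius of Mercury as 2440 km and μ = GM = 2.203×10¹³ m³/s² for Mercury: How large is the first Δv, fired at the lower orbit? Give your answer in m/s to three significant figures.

Δv ≈ 690 m/s

r₁ = 2440 + 234.9 = 2674.9 km = 2.6749×10⁶ m.
r₂ = 2440 + 6479 = 8919.0 km = 8.9190×10⁶ m.
Transfer ellipse a_t = (r₁ + r₂)/2 = 5.797×10⁶ m.
At r₁: circular v_c1 = √(μ/r₁) = 2870 m/s; transfer-periherm v_p = √[μ(2/r₁ − 1/a_t)] = 3560 m/s.
Δv₁ = v_p − v_c1 = 689.9 m/s.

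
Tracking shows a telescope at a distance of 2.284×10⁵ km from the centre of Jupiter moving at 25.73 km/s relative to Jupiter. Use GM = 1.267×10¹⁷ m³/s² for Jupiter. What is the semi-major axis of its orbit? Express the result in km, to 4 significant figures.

a ≈ 2.832×10⁵ km

r = 2.284×10⁸ m.
Specific orbital energy ε = v²/2 − μ/r = (25730)²/2 − 1.267×10¹⁷/2.284×10⁸ = -2.237×10⁸ J/kg.
Since ε = −μ/(2a), a = −μ/(2ε) = 2.832×10⁸ m = 2.8318×10⁵ km.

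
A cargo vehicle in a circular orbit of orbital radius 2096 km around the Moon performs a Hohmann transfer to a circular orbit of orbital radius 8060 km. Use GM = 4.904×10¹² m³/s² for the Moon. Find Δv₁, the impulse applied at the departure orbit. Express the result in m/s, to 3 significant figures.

r₁ = 2096 km = 2.096×10⁶ m.
r₂ = 8060 km = 8.060×10⁶ m.
Transfer ellipse a_t = (r₁ + r₂)/2 = 5.078×10⁶ m.
At r₁: circular v_c1 = √(μ/r₁) = 1530 m/s; transfer-perilune v_p = √[μ(2/r₁ − 1/a_t)] = 1927 m/s.
Δv₁ = v_p − v_c1 = 397.5 m/s.

Δv ≈ 397 m/s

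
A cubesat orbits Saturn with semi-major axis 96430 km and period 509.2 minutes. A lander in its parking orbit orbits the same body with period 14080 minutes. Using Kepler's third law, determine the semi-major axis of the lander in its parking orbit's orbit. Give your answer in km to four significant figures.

a₂ ≈ 8.818×10⁵ km

Kepler's third law: a³ ∝ T², so a₂ = a₁ (T₂/T₁)^(2/3).
T₂/T₁ = 27.65, (T₂/T₁)^(2/3) = 9.144.
a₂ = 96430 × 9.144 = 8.818×10⁵ km.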